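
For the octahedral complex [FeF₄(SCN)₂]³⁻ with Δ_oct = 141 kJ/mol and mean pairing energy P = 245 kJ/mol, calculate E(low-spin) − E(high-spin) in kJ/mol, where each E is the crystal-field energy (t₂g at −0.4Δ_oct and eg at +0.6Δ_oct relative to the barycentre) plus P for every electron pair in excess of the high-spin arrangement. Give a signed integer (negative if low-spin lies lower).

Ligand charges: 4×(-1) from F⁻ and 2×(-1) from SCN⁻ sum to -6; with overall charge -3, Fe is +3.
Group 8 minus oxidation state +3 gives a d⁵ configuration for Fe³⁺.
High-spin d⁵ fills as t₂g³ eg² with CFSE 3(−0.4) + 2(+0.6) = 0.0Δ_oct = 0 kJ/mol.
Low-spin t₂g⁵ eg⁰ gives -2.0Δ_oct = -282 kJ/mol, but forming 2 extra pairs costs 2P = 490 kJ/mol, so E(LS) = -282 + 490 = 208 kJ/mol.
E(LS) − E(HS) = 208 − (0) = 208 kJ/mol.

208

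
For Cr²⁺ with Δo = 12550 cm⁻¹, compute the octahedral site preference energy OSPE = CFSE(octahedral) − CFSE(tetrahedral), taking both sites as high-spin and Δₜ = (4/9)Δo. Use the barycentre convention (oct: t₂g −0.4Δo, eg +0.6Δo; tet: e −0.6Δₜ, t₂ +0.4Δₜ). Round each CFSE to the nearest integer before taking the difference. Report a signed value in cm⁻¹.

-5299

Cr sits in group 6; removing 2 electrons leaves Cr²⁺ with 6 − 2 = 4 d electrons.
Octahedral (high-spin): t₂g³ eg¹, CFSE = 3(−0.4) + 1(+0.6) = -0.6Δo = -0.6 × 12550 = -7530 cm⁻¹.
In a tetrahedral site the filling is e² t₂²: CFSE(tet) = -0.4Δₜ = -0.4 × (4/9)(12550) = -2231 cm⁻¹.
OSPE = CFSE(oct) − CFSE(tet) = -7530 − (-2231) = -5299 cm⁻¹.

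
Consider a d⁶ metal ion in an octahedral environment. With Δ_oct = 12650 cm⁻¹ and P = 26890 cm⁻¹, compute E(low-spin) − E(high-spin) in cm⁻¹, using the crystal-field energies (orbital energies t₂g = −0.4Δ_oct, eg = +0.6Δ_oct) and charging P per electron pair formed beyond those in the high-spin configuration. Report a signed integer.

In the high-spin limit (t₂g⁴ eg²) the orbital term is -0.4Δ_oct = -5060 cm⁻¹, with no excess pairing.
For low-spin the configuration is t₂g⁶ eg⁰: orbital energy -2.4 × 12650 = -30360 cm⁻¹, and 2 additional pairs relative to high-spin add 53780 cm⁻¹, giving 23420 cm⁻¹.
Thus E(LS) − E(HS) = 28480 cm⁻¹.

28480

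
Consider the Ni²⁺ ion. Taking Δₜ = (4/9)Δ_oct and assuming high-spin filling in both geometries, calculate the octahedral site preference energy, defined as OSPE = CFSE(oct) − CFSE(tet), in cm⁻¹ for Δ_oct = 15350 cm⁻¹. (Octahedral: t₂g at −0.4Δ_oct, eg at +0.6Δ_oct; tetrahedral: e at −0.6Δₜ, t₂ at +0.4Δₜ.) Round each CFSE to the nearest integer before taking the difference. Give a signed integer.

-12962

Ni is in group 10, so Ni²⁺ is d⁸ (10 − 2 = 8).
Octahedral high-spin t2g^6 e_g^2: CFSE = -1.2 × 15350 = -18420 cm⁻¹.
Tetrahedral e^4 t2^4 gives -0.8Δₜ = -0.8 × (4/9) × 15350 = -5458 cm⁻¹.
Subtracting, OSPE = -18420 − (-5458) = -12962 cm⁻¹.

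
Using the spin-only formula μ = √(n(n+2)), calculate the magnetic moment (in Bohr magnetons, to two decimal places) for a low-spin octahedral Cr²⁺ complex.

Cr sits in group 6; removing 2 electrons leaves Cr²⁺ with 6 − 2 = 4 d electrons.
Configuration: t₂g⁴ eg⁰ → 2 unpaired electrons.
μ(spin-only) = √[2(2+2)] = √8 ≈ 2.83 Bohr magnetons.

2.83 Bohr magnetons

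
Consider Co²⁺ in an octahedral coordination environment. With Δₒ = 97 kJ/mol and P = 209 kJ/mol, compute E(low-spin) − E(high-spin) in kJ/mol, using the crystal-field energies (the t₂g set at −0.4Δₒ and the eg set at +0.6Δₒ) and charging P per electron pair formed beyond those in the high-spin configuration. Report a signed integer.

112

Co sits in group 9; removing 2 electrons leaves Co²⁺ with 9 − 2 = 7 d electrons.
High-spin: t₂g⁵ eg², CFSE = -0.8Δₒ = -78 kJ/mol.
Low-spin t₂g⁶ eg¹ gives -1.8Δₒ = -175 kJ/mol, but forming 1 extra pair costs 1P = 209 kJ/mol, so E(LS) = -175 + 209 = 34 kJ/mol.
The difference is 34 − (-78) = 112 kJ/mol, so high-spin lies lower.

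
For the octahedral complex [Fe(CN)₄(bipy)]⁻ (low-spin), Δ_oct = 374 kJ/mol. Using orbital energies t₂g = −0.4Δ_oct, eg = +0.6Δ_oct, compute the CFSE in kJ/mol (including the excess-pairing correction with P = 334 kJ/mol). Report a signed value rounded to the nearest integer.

Ligand charges: 4×(-1) from CN⁻ and 1×(+0) from bipy sum to -4; with overall charge -1, Fe is +3.
Group 8 minus oxidation state +3 gives a d⁵ configuration for Fe³⁺.
Electron filling gives t₂g⁵ eg⁰.
CFSE(orbital) = 5×(-0.4Δ_oct) + 0×(0.6Δ_oct) = -2.0Δ_oct; with Δ_oct = 374 kJ/mol that is -748 kJ/mol.
Pairing penalty: 2 pairs vs 0 in the high-spin reference → 2 extra × P = 668 kJ/mol.
Combining: -748 + 668 = -80 kJ/mol.

-80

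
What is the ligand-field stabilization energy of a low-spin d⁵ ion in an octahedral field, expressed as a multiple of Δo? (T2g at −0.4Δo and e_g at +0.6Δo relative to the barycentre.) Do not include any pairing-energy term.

-2.0 Δo

Configuration: t2g^5 e_g^0.
CFSE = 5(-0.4Δo) + 0(0.6Δo) = -2.0Δo + 0.0Δo = -2.0Δo.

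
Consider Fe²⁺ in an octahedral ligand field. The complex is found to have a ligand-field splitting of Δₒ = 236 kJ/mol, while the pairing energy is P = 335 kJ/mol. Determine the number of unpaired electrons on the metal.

4

Fe sits in group 8; removing 2 electrons leaves Fe²⁺ with 8 − 2 = 6 d electrons.
With Δₒ < P the complex is high-spin.
That gives t₂g⁴ eg².
Unpaired electrons: 4.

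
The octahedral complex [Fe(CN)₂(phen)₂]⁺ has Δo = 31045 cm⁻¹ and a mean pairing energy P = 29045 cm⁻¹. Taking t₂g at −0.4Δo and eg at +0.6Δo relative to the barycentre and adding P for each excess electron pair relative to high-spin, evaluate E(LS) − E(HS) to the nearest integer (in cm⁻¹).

Ligand charges: 2×(-1) from CN⁻ and 2×(+0) from phen sum to -2; with overall charge +1, Fe is +3.
Fe is in group 8, so Fe³⁺ is d⁵ (8 − 3 = 5).
High-spin: t₂g³ eg², CFSE = 0.0Δo = 0 cm⁻¹.
Low-spin: t₂g⁵ eg⁰, orbital CFSE = -2.0Δo = -62090 cm⁻¹; plus 2 excess pairs × P = +58090 cm⁻¹; total -4000 cm⁻¹.
E(LS) − E(HS) = -4000 − (0) = -4000 cm⁻¹.

-4000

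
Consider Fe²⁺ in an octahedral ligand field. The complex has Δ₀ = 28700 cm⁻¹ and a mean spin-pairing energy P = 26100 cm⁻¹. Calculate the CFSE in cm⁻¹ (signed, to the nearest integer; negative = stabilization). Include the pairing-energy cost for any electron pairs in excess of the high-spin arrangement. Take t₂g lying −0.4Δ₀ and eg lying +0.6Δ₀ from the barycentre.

-16680

Group 8 minus oxidation state +2 gives a d⁶ configuration for Fe²⁺.
Since Δ₀ = 28700 cm⁻¹ > P = 26100 cm⁻¹, the complex adopts the low-spin configuration.
That gives t₂g⁶ eg⁰.
Orbital CFSE = -2.4Δ₀ = -2.4 × 28700 = -68880 cm⁻¹.
Excess pairs vs high-spin: 3 − 1 = 2; pairing cost = +52200 cm⁻¹.
Net CFSE = -68880 + 52200 = -16680 cm⁻¹.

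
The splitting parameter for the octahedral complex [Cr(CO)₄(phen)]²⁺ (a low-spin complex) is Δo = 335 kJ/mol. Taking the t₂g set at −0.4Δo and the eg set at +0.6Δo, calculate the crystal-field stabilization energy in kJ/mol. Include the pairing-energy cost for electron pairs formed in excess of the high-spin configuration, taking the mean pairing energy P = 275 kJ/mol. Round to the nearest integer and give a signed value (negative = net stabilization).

Ligand charges: 4×(+0) from CO and 1×(+0) from phen sum to +0; with overall charge +2, Cr is +2.
Cr sits in group 6; removing 2 electrons leaves Cr²⁺ with 6 − 2 = 4 d electrons.
The d⁴ electrons fill as t₂g⁴ eg⁰.
CFSE(orbital) = 4×(-0.4Δo) + 0×(0.6Δo) = -1.6Δo; with Δo = 335 kJ/mol that is -536 kJ/mol.
High-spin d⁴ would be t₂g³ eg¹ with 0 pairs; low-spin has 1, so 1 excess pair costs +1P = +275 kJ/mol.
Net CFSE = -536 + 275 = -261 kJ/mol.

-261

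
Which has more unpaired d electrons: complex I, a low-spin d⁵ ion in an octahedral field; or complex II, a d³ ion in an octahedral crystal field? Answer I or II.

II

I: t2g^5 e_g^0 → 1 unpaired.
II: For octahedral d³ the high- and low-spin configurations coincide; t2g^3 e_g^0 → 3 unpaired.
So II has more unpaired electrons.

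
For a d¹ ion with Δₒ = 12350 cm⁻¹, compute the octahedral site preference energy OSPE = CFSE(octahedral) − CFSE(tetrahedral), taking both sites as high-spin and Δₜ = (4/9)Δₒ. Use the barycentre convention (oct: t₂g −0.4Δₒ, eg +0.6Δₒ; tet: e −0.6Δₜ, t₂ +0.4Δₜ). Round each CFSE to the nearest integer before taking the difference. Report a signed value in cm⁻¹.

-1647

Octahedral (high-spin): t2g^1 e_g^0, CFSE = 1(−0.4) + 0(+0.6) = -0.4Δₒ = -0.4 × 12350 = -4940 cm⁻¹.
Tetrahedral e^1 t2^0 gives -0.6Δₜ = -0.6 × (4/9) × 12350 = -3293 cm⁻¹.
Subtracting, OSPE = -4940 − (-3293) = -1647 cm⁻¹.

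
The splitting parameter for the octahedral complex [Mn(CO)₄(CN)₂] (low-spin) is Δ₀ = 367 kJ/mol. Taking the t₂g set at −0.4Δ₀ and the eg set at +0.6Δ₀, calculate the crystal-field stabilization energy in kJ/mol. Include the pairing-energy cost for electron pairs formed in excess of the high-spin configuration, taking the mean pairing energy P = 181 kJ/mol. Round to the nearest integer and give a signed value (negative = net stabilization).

-372

Ligand charges: 4×(+0) from CO and 2×(-1) from CN⁻ sum to -2; with overall charge +0, Mn is +2.
Mn sits in group 7; removing 2 electrons leaves Mn²⁺ with 7 − 2 = 5 d electrons.
Electron filling gives t₂g⁵ eg⁰.
Orbital CFSE = 5(-0.4) + 0(0.6) = -2.0Δ₀ = -2.0 × 367 = -734 kJ/mol.
Relative to high-spin t₂g³ eg² (0 paired), the low-spin configuration has 2 additional pairs, contributing +2 × 181 = +362 kJ/mol.
Net CFSE = -734 + 362 = -372 kJ/mol.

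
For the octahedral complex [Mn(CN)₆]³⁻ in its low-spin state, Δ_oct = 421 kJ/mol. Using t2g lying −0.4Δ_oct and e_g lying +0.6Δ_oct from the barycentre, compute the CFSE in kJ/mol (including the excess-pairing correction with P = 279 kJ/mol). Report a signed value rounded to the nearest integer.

-395

Each CN⁻ contributes -1; 6 × (-1) = -6. With overall charge -3, Mn is in the +3 oxidation state.
Mn sits in group 7; removing 3 electrons leaves Mn³⁺ with 7 − 3 = 4 d electrons.
Electron filling gives t2g^4 e_g^0.
Orbital CFSE = 4(-0.4) + 0(0.6) = -1.6Δ_oct = -1.6 × 421 = -674 kJ/mol.
High-spin d⁴ would be t2g^3 e_g^1 with 0 pairs; low-spin has 1, so 1 excess pair costs +1P = +279 kJ/mol.
Net CFSE = -674 + 279 = -395 kJ/mol.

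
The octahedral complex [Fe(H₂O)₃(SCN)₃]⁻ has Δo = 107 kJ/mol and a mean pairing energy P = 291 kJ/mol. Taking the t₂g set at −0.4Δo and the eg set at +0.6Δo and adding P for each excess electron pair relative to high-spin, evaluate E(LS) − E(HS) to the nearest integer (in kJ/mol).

Ligand charges: 3×(+0) from H₂O and 3×(-1) from SCN⁻ sum to -3; with overall charge -1, Fe is +2.
Fe sits in group 8; removing 2 electrons leaves Fe²⁺ with 8 − 2 = 6 d electrons.
High-spin: t₂g⁴ eg², CFSE = -0.4Δo = -43 kJ/mol.
Low-spin t₂g⁶ eg⁰ gives -2.4Δo = -257 kJ/mol, but forming 2 extra pairs costs 2P = 582 kJ/mol, so E(LS) = -257 + 582 = 325 kJ/mol.
Thus E(LS) − E(HS) = 368 kJ/mol.

368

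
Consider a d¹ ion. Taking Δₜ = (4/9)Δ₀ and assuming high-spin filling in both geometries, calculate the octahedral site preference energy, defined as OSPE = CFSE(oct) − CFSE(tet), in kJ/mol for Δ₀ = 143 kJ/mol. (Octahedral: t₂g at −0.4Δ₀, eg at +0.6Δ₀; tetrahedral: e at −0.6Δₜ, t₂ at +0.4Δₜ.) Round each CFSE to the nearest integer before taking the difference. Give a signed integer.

Octahedral (high-spin): t₂g¹ eg⁰, CFSE = 1(−0.4) + 0(+0.6) = -0.4Δ₀ = -0.4 × 143 = -57 kJ/mol.
Tetrahedral e¹ t₂⁰ gives -0.6Δₜ = -0.6 × (4/9) × 143 = -38 kJ/mol.
OSPE = -57 − (-38) = -19 kJ/mol.

-19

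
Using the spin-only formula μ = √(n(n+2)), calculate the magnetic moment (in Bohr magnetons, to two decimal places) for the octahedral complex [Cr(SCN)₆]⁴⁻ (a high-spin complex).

4.90 Bohr magnetons

Each SCN⁻ contributes -1; 6 × (-1) = -6. With overall charge -4, Cr is in the +2 oxidation state.
Group 6 minus oxidation state +2 gives a d⁴ configuration for Cr²⁺.
Configuration: t₂g³ eg¹ → 4 unpaired electrons.
μ(spin-only) = √[4(4+2)] = √24 ≈ 4.90 Bohr magnetons.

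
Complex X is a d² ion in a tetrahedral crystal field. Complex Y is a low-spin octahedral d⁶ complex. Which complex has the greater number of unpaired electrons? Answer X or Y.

X: Tetrahedral splitting is small, so the complex is high-spin; e² t₂⁰ → 2 unpaired.
Y: t₂g⁶ eg⁰ → 0 unpaired.
So X has more unpaired electrons.

X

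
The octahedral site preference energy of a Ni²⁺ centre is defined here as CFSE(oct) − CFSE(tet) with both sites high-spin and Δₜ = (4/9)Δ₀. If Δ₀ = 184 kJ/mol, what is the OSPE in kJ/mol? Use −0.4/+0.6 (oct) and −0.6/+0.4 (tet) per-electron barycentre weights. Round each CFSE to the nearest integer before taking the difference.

-156

Ni is in group 10, so Ni²⁺ is d⁸ (10 − 2 = 8).
Octahedral high-spin t2g^6 e_g^2: CFSE = -1.2 × 184 = -221 kJ/mol.
Tetrahedral: e^4 t2^4, CFSE = 4(−0.6) + 4(+0.4) = -0.8Δₜ = -0.8 × (4/9) × 184 = -65 kJ/mol.
OSPE = CFSE(oct) − CFSE(tet) = -221 − (-65) = -156 kJ/mol.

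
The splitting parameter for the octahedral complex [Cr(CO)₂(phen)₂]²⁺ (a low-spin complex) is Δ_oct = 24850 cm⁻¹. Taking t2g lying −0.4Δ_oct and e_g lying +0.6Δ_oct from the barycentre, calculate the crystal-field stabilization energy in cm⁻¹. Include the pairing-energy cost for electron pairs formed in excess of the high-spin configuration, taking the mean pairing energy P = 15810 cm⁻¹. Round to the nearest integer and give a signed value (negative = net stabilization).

Ligand charges: 2×(+0) from CO and 2×(+0) from phen sum to +0; with overall charge +2, Cr is +2.
Group 6 minus oxidation state +2 gives a d⁴ configuration for Cr²⁺.
Electron filling gives t2g^4 e_g^0.
Orbital CFSE = 4(-0.4) + 0(0.6) = -1.6Δ_oct = -1.6 × 24850 = -39760 cm⁻¹.
Relative to high-spin t2g^3 e_g^1 (0 paired), the low-spin configuration has 1 additional pair, contributing +1 × 15810 = +15810 cm⁻¹.
Net CFSE = -39760 + 15810 = -23950 cm⁻¹.

-23950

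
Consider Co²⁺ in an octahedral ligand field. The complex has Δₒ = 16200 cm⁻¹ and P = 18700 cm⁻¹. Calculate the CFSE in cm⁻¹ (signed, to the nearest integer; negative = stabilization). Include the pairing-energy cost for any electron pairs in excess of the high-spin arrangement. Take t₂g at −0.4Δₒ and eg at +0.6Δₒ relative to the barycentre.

Co²⁺: group 9, so d-count = 9 − 2 = 7.
Since Δₒ = 16200 cm⁻¹ < P = 18700 cm⁻¹, the complex adopts the high-spin configuration.
Filling d⁷ accordingly: t₂g⁵ eg².
Orbital CFSE = -0.8Δₒ = -0.8 × 16200 = -12960 cm⁻¹.
High-spin has no excess pairs, so no pairing correction applies.

-12960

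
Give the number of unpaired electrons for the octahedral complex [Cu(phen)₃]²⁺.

1

phen is neutral, so the +2 overall charge sits on Cu: oxidation state +2.
Group 11 minus oxidation state +2 gives a d⁹ configuration for Cu²⁺.
Configuration: t₂g⁶ eg³, giving 1 unpaired electron.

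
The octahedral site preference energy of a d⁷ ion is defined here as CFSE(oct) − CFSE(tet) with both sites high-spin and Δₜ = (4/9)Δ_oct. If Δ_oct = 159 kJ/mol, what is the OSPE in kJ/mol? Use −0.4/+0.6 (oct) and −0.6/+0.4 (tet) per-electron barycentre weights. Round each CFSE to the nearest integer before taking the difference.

-42

Octahedral high-spin t2g^5 e_g^2: CFSE = -0.8 × 159 = -127 kJ/mol.
Tetrahedral: e^4 t2^3, CFSE = 4(−0.6) + 3(+0.4) = -1.2Δₜ = -1.2 × (4/9) × 159 = -85 kJ/mol.
OSPE = -127 − (-85) = -42 kJ/mol.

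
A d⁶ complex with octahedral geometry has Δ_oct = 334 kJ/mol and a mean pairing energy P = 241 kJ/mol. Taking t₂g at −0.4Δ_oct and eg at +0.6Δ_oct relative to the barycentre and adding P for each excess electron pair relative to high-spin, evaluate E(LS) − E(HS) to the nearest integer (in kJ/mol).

In the high-spin limit (t₂g⁴ eg²) the orbital term is -0.4Δ_oct = -134 kJ/mol, with no excess pairing.
Low-spin: t₂g⁶ eg⁰, orbital CFSE = -2.4Δ_oct = -802 kJ/mol; plus 2 excess pairs × P = +482 kJ/mol; total -320 kJ/mol.
The difference is -320 − (-134) = -186 kJ/mol, so low-spin lies lower.

-186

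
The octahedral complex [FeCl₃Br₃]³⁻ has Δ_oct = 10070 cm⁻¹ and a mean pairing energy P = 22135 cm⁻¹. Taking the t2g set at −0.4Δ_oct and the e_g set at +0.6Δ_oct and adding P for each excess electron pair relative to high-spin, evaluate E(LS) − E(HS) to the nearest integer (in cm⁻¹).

Ligand charges: 3×(-1) from Cl⁻ and 3×(-1) from Br⁻ sum to -6; with overall charge -3, Fe is +3.
Fe³⁺: group 8, so d-count = 8 − 3 = 5.
High-spin d⁵ fills as t2g^3 e_g^2 with CFSE 3(−0.4) + 2(+0.6) = 0.0Δ_oct = 0 cm⁻¹.
Low-spin t2g^5 e_g^0 gives -2.0Δ_oct = -20140 cm⁻¹, but forming 2 extra pairs costs 2P = 44270 cm⁻¹, so E(LS) = -20140 + 44270 = 24130 cm⁻¹.
The difference is 24130 − (0) = 24130 cm⁻¹, so high-spin lies lower.

24130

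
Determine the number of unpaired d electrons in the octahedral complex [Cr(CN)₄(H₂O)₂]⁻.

Ligand charges: 4×(-1) from CN⁻ and 2×(+0) from H₂O sum to -4; with overall charge -1, Cr is +3.
Group 6 minus oxidation state +3 gives a d³ configuration for Cr³⁺.
Configuration: t₂g³ eg⁰, giving 3 unpaired electrons.

3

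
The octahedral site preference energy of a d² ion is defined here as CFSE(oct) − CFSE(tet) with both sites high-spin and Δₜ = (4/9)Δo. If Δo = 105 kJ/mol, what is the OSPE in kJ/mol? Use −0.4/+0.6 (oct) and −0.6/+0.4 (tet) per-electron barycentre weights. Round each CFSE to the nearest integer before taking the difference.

-28

Octahedral (high-spin): t2g^2 e_g^0, CFSE = 2(−0.4) + 0(+0.6) = -0.8Δo = -0.8 × 105 = -84 kJ/mol.
In a tetrahedral site the filling is e^2 t2^0: CFSE(tet) = -1.2Δₜ = -1.2 × (4/9)(105) = -56 kJ/mol.
OSPE = CFSE(oct) − CFSE(tet) = -84 − (-56) = -28 kJ/mol.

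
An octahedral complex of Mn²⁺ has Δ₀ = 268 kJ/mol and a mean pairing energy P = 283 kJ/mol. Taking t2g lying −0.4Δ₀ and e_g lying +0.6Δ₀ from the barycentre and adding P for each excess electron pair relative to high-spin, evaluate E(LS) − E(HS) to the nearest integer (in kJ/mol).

Group 7 minus oxidation state +2 gives a d⁵ configuration for Mn²⁺.
High-spin d⁵ fills as t2g^3 e_g^2 with CFSE 3(−0.4) + 2(+0.6) = 0.0Δ₀ = 0 kJ/mol.
Low-spin: t2g^5 e_g^0, orbital CFSE = -2.0Δ₀ = -536 kJ/mol; plus 2 excess pairs × P = +566 kJ/mol; total 30 kJ/mol.
Thus E(LS) − E(HS) = 30 kJ/mol.

30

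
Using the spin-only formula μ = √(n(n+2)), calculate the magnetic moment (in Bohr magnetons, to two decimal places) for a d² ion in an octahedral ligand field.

2.83 Bohr magnetons

Configuration: t₂g² eg⁰ → 2 unpaired electrons.
μ(spin-only) = √[2(2+2)] = √8 ≈ 2.83 Bohr magnetons.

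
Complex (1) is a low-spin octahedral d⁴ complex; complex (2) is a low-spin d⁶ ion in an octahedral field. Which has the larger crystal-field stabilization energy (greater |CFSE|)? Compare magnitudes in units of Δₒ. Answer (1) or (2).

(1): t₂g⁴ eg⁰, CFSE = -1.6Δₒ.
(2): t2g^6 e_g^0, CFSE = -2.4Δₒ.
So (2) has the larger |CFSE|.

(2)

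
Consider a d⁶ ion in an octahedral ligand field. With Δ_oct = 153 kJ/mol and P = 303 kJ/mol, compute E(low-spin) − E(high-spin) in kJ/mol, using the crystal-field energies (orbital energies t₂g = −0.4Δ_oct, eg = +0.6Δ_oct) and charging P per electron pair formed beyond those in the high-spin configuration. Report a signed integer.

300

In the high-spin limit (t₂g⁴ eg²) the orbital term is -0.4Δ_oct = -61 kJ/mol, with no excess pairing.
Low-spin: t₂g⁶ eg⁰, orbital CFSE = -2.4Δ_oct = -367 kJ/mol; plus 2 excess pairs × P = +606 kJ/mol; total 239 kJ/mol.
E(LS) − E(HS) = 239 − (-61) = 300 kJ/mol.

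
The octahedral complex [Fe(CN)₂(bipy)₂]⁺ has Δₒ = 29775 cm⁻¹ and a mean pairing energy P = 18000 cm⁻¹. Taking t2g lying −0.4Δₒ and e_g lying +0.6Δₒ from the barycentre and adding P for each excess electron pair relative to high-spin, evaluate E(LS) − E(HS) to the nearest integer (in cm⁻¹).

Ligand charges: 2×(-1) from CN⁻ and 2×(+0) from bipy sum to -2; with overall charge +1, Fe is +3.
Fe³⁺: group 8, so d-count = 8 − 3 = 5.
High-spin d⁵ fills as t2g^3 e_g^2 with CFSE 3(−0.4) + 2(+0.6) = 0.0Δₒ = 0 cm⁻¹.
Low-spin: t2g^5 e_g^0, orbital CFSE = -2.0Δₒ = -59550 cm⁻¹; plus 2 excess pairs × P = +36000 cm⁻¹; total -23550 cm⁻¹.
The difference is -23550 − (0) = -23550 cm⁻¹, so low-spin lies lower.

-23550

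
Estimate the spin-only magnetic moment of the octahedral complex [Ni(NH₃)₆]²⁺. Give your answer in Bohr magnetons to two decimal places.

NH₃ is neutral, so the +2 overall charge sits on Ni: oxidation state +2.
Ni sits in group 10; removing 2 electrons leaves Ni²⁺ with 10 − 2 = 8 d electrons.
For octahedral d⁸ the high- and low-spin configurations coincide.
Configuration: t₂g⁶ eg² → 2 unpaired electrons.
μ(spin-only) = √[2(2+2)] = √8 ≈ 2.83 Bohr magnetons.

2.83 Bohr magnetons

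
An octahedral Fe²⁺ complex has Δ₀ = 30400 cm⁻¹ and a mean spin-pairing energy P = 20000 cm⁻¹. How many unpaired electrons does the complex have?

Fe sits in group 8; removing 2 electrons leaves Fe²⁺ with 8 − 2 = 6 d electrons.
Δ₀ > P, so pairing is preferred: the ground state is low-spin.
Filling d⁶ accordingly: t₂g⁶ eg⁰.
Unpaired electrons: 0.

0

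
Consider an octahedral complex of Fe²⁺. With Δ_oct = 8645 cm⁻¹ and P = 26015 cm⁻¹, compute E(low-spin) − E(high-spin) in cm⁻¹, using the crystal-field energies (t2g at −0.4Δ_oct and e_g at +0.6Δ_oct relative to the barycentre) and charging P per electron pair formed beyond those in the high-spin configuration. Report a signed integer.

34740

Group 8 minus oxidation state +2 gives a d⁶ configuration for Fe²⁺.
In the high-spin limit (t2g^4 e_g^2) the orbital term is -0.4Δ_oct = -3458 cm⁻¹, with no excess pairing.
Low-spin: t2g^6 e_g^0, orbital CFSE = -2.4Δ_oct = -20748 cm⁻¹; plus 2 excess pairs × P = +52030 cm⁻¹; total 31282 cm⁻¹.
E(LS) − E(HS) = 31282 − (-3458) = 34740 cm⁻¹.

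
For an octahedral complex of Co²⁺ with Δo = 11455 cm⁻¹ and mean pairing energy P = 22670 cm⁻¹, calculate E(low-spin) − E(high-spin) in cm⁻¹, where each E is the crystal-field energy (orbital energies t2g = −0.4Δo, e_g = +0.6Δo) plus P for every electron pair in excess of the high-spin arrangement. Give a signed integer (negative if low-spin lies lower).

Group 9 minus oxidation state +2 gives a d⁷ configuration for Co²⁺.
High-spin: t2g^5 e_g^2, CFSE = -0.8Δo = -9164 cm⁻¹.
For low-spin the configuration is t2g^6 e_g^1: orbital energy -1.8 × 11455 = -20619 cm⁻¹, and 1 additional pair relative to high-spin adds 22670 cm⁻¹, giving 2051 cm⁻¹.
The difference is 2051 − (-9164) = 11215 cm⁻¹, so high-spin lies lower.

11215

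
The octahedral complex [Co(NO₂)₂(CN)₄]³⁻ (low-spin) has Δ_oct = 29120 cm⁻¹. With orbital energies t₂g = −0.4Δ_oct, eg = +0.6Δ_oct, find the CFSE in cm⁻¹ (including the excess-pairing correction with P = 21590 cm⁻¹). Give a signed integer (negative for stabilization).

Ligand charges: 2×(-1) from NO₂⁻ and 4×(-1) from CN⁻ sum to -6; with overall charge -3, Co is +3.
Co sits in group 9; removing 3 electrons leaves Co³⁺ with 9 − 3 = 6 d electrons.
Configuration: t₂g⁶ eg⁰.
The orbital stabilization is -2.4Δ_oct = -2.4 × 29120 = -69888 cm⁻¹.
High-spin d⁶ would be t₂g⁴ eg² with 1 pair; low-spin has 3, so 2 excess pairs cost +2P = +43180 cm⁻¹.
Net CFSE = -69888 + 43180 = -26708 cm⁻¹.

-26708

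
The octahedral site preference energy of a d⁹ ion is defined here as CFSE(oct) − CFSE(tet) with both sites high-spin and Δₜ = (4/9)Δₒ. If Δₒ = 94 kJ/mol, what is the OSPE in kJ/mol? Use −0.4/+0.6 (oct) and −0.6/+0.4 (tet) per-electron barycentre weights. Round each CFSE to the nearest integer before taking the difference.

-39

In an octahedral site d⁹ (HS) is t₂g⁶ eg³, giving CFSE(oct) = -0.6Δₒ = -56 kJ/mol.
Tetrahedral: e⁴ t₂⁵, CFSE = 4(−0.6) + 5(+0.4) = -0.4Δₜ = -0.4 × (4/9) × 94 = -17 kJ/mol.
OSPE = -56 − (-17) = -39 kJ/mol.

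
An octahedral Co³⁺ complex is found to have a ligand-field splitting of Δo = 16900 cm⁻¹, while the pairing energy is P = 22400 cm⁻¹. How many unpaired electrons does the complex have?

Co³⁺: group 9, so d-count = 9 − 3 = 6.
With Δo < P the complex is high-spin.
Filling d⁶ accordingly: t₂g⁴ eg².
Unpaired electrons: 4.

4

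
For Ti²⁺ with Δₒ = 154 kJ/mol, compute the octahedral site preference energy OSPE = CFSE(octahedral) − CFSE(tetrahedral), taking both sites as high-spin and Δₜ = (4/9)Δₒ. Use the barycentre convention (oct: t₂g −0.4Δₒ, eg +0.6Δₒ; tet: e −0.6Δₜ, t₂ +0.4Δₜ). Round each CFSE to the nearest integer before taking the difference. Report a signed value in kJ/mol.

-41

Ti is in group 4, so Ti²⁺ is d² (4 − 2 = 2).
Octahedral high-spin t₂g² eg⁰: CFSE = -0.8 × 154 = -123 kJ/mol.
Tetrahedral e² t₂⁰ gives -1.2Δₜ = -1.2 × (4/9) × 154 = -82 kJ/mol.
Subtracting, OSPE = -123 − (-82) = -41 kJ/mol.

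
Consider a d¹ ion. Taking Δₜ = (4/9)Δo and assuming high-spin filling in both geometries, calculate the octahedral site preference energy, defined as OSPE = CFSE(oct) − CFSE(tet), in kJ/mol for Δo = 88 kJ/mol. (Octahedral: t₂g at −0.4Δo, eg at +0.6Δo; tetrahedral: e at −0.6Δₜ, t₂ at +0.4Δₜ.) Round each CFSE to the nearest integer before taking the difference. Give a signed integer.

Octahedral high-spin t₂g¹ eg⁰: CFSE = -0.4 × 88 = -35 kJ/mol.
Tetrahedral e¹ t₂⁰ gives -0.6Δₜ = -0.6 × (4/9) × 88 = -23 kJ/mol.
OSPE = -35 − (-23) = -12 kJ/mol.

-12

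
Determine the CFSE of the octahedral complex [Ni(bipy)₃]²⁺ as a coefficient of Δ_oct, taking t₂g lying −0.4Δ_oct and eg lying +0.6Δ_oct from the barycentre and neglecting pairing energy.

bipy is neutral, so the +2 overall charge sits on Ni: oxidation state +2.
Ni²⁺: group 10, so d-count = 10 − 2 = 8.
For octahedral d⁸ the high- and low-spin configurations coincide.
Configuration: t₂g⁶ eg².
CFSE = 6(-0.4Δ_oct) + 2(0.6Δ_oct) = -2.4Δ_oct + 1.2Δ_oct = -1.2Δ_oct.

-1.2 Δ_oct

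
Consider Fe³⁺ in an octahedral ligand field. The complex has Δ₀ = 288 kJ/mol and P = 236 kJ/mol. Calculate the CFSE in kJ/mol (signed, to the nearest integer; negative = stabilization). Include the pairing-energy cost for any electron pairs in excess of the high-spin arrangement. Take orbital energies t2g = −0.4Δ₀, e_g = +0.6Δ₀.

Fe is in group 8, so Fe³⁺ is d⁵ (8 − 3 = 5).
Here Δ₀ > P (288 > 236), so the low-spin state is favoured.
That gives t2g^5 e_g^0.
Orbital CFSE = -2.0Δ₀ = -2.0 × 288 = -576 kJ/mol.
Excess pairs vs high-spin: 2 − 0 = 2; pairing cost = +472 kJ/mol.
Net CFSE = -576 + 472 = -104 kJ/mol.

-104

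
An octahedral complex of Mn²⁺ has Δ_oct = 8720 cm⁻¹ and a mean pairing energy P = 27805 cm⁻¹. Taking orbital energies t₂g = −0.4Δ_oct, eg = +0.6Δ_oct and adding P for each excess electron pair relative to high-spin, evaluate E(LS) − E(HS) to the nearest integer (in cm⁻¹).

38170

Mn²⁺: group 7, so d-count = 7 − 2 = 5.
In the high-spin limit (t₂g³ eg²) the orbital term is 0.0Δ_oct = 0 cm⁻¹, with no excess pairing.
Low-spin t₂g⁵ eg⁰ gives -2.0Δ_oct = -17440 cm⁻¹, but forming 2 extra pairs costs 2P = 55610 cm⁻¹, so E(LS) = -17440 + 55610 = 38170 cm⁻¹.
The difference is 38170 − (0) = 38170 cm⁻¹, so high-spin lies lower.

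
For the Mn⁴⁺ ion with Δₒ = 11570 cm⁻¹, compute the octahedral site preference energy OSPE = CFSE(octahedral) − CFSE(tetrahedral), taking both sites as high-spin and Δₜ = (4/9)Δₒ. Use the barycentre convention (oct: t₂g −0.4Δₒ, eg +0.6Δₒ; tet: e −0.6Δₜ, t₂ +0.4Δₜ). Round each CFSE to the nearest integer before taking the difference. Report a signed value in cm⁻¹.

-9770

Mn sits in group 7; removing 4 electrons leaves Mn⁴⁺ with 7 − 4 = 3 d electrons.
In an octahedral site d³ (HS) is t₂g³ eg⁰, giving CFSE(oct) = -1.2Δₒ = -13884 cm⁻¹.
Tetrahedral: e² t₂¹, CFSE = 2(−0.6) + 1(+0.4) = -0.8Δₜ = -0.8 × (4/9) × 11570 = -4114 cm⁻¹.
OSPE = -13884 − (-4114) = -9770 cm⁻¹.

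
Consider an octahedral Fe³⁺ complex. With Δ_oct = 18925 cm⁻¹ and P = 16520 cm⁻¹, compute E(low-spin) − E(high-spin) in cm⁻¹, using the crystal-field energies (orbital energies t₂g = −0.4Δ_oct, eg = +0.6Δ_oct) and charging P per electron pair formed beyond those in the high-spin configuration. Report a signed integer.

-4810

Fe³⁺: group 8, so d-count = 8 − 3 = 5.
High-spin: t₂g³ eg², CFSE = 0.0Δ_oct = 0 cm⁻¹.
Low-spin t₂g⁵ eg⁰ gives -2.0Δ_oct = -37850 cm⁻¹, but forming 2 extra pairs costs 2P = 33040 cm⁻¹, so E(LS) = -37850 + 33040 = -4810 cm⁻¹.
The difference is -4810 − (0) = -4810 cm⁻¹, so low-spin lies lower.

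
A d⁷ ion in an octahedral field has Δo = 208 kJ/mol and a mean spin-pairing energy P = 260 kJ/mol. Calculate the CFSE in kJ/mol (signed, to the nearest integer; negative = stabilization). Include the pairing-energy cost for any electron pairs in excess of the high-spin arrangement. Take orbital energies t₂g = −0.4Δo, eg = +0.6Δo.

-166

Here Δo < P (208 < 260), so the high-spin state is favoured.
That gives t₂g⁵ eg².
Orbital CFSE = -0.8Δo = -0.8 × 208 = -166 kJ/mol.
High-spin has no excess pairs, so no pairing correction applies.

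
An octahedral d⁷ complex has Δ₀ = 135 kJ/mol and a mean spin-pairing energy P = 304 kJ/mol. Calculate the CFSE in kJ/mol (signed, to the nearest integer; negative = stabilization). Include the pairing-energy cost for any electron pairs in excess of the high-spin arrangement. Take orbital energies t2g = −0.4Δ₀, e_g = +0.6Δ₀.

-108

With Δ₀ < P the complex is high-spin.
Filling d⁷ accordingly: t2g^5 e_g^2.
Orbital CFSE = -0.8Δ₀ = -0.8 × 135 = -108 kJ/mol.
High-spin has no excess pairs, so no pairing correction applies.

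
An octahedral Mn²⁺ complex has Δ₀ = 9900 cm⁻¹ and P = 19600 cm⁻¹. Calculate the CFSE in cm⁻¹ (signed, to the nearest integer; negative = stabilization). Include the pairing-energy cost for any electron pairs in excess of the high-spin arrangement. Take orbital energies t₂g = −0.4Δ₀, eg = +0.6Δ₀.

0

Mn is in group 7, so Mn²⁺ is d⁵ (7 − 2 = 5).
With Δ₀ < P the complex is high-spin.
Configuration: t₂g³ eg².
Orbital CFSE = 0.0Δ₀ = 0.0 × 9900 = 0 cm⁻¹.
High-spin has no excess pairs, so no pairing correction applies.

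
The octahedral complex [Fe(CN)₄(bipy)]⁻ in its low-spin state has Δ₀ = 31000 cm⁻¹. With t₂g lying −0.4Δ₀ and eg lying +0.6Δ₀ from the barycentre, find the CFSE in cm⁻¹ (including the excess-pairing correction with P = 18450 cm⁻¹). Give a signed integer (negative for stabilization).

Ligand charges: 4×(-1) from CN⁻ and 1×(+0) from bipy sum to -4; with overall charge -1, Fe is +3.
Fe is in group 8, so Fe³⁺ is d⁵ (8 − 3 = 5).
Electron filling gives t₂g⁵ eg⁰.
CFSE(orbital) = 5×(-0.4Δ₀) + 0×(0.6Δ₀) = -2.0Δ₀; with Δ₀ = 31000 cm⁻¹ that is -62000 cm⁻¹.
High-spin d⁵ would be t₂g³ eg² with 0 pairs; low-spin has 2, so 2 excess pairs cost +2P = +36900 cm⁻¹.
Net CFSE = -62000 + 36900 = -25100 cm⁻¹.

-25100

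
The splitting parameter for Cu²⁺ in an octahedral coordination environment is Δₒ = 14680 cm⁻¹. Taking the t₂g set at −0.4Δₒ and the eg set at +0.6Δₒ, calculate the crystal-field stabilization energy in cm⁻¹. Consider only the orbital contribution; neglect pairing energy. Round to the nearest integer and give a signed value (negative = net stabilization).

-8808

Cu sits in group 11; removing 2 electrons leaves Cu²⁺ with 11 − 2 = 9 d electrons.
For octahedral d⁹ the high- and low-spin configurations coincide.
The d⁹ electrons fill as t₂g⁶ eg³.
CFSE(orbital) = 6×(-0.4Δₒ) + 3×(0.6Δₒ) = -0.6Δₒ; with Δₒ = 14680 cm⁻¹ that is -8808 cm⁻¹.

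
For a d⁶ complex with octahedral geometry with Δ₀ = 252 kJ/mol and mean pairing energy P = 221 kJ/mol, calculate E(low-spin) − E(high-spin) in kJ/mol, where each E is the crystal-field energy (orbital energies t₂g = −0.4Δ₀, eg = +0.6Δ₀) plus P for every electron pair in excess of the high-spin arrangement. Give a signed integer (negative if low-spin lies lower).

-62

High-spin: t₂g⁴ eg², CFSE = -0.4Δ₀ = -101 kJ/mol.
For low-spin the configuration is t₂g⁶ eg⁰: orbital energy -2.4 × 252 = -605 kJ/mol, and 2 additional pairs relative to high-spin add 442 kJ/mol, giving -163 kJ/mol.
E(LS) − E(HS) = -163 − (-101) = -62 kJ/mol.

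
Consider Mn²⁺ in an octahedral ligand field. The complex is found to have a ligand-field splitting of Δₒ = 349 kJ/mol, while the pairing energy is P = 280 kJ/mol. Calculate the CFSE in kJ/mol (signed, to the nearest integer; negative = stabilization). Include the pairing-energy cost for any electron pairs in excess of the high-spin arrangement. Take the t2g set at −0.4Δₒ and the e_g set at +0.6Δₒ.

-138

Mn sits in group 7; removing 2 electrons leaves Mn²⁺ with 7 − 2 = 5 d electrons.
Since Δₒ = 349 kJ/mol > P = 280 kJ/mol, the complex adopts the low-spin configuration.
Filling d⁵ accordingly: t2g^5 e_g^0.
Orbital CFSE = -2.0Δₒ = -2.0 × 349 = -698 kJ/mol.
Excess pairs vs high-spin: 2 − 0 = 2; pairing cost = +560 kJ/mol.
Net CFSE = -698 + 560 = -138 kJ/mol.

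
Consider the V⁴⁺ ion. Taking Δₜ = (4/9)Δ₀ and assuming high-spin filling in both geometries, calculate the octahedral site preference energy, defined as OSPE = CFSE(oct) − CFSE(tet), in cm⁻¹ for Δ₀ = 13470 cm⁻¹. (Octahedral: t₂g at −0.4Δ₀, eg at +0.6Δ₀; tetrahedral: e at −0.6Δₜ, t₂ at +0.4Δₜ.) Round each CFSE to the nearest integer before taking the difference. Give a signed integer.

V⁴⁺: group 5, so d-count = 5 − 4 = 1.
Octahedral high-spin t₂g¹ eg⁰: CFSE = -0.4 × 13470 = -5388 cm⁻¹.
In a tetrahedral site the filling is e¹ t₂⁰: CFSE(tet) = -0.6Δₜ = -0.6 × (4/9)(13470) = -3592 cm⁻¹.
Subtracting, OSPE = -5388 − (-3592) = -1796 cm⁻¹.

-1796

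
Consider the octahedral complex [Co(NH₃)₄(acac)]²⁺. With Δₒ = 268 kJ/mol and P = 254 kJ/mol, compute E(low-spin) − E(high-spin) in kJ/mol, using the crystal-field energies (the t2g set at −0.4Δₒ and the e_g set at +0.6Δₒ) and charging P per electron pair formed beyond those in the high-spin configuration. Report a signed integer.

-28

Ligand charges: 4×(+0) from NH₃ and 1×(-1) from acac⁻ sum to -1; with overall charge +2, Co is +3.
Co is in group 9, so Co³⁺ is d⁶ (9 − 3 = 6).
In the high-spin limit (t2g^4 e_g^2) the orbital term is -0.4Δₒ = -107 kJ/mol, with no excess pairing.
For low-spin the configuration is t2g^6 e_g^0: orbital energy -2.4 × 268 = -643 kJ/mol, and 2 additional pairs relative to high-spin add 508 kJ/mol, giving -135 kJ/mol.
Thus E(LS) − E(HS) = -28 kJ/mol.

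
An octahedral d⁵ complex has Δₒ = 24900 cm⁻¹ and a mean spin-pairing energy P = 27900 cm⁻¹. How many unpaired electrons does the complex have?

Since Δₒ = 24900 cm⁻¹ < P = 27900 cm⁻¹, the complex adopts the high-spin configuration.
Filling d⁵ accordingly: t₂g³ eg².
Unpaired electrons: 5.

5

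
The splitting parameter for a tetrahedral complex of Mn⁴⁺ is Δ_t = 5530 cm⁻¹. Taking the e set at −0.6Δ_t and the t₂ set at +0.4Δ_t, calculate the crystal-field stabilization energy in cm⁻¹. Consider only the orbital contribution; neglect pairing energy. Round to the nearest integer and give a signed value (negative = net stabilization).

Mn is in group 7, so Mn⁴⁺ is d³ (7 − 4 = 3).
Tetrahedral splitting is small, so the complex is high-spin.
Electron filling gives e² t₂¹.
CFSE(orbital) = 2×(-0.6Δ_t) + 1×(0.4Δ_t) = -0.8Δ_t; with Δ_t = 5530 cm⁻¹ that is -4424 cm⁻¹.

-4424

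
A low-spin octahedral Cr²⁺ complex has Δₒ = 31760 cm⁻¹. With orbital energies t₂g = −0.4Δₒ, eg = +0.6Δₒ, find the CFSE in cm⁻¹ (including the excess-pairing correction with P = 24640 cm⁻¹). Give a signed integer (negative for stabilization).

-26176

Cr²⁺: group 6, so d-count = 6 − 2 = 4.
Electron filling gives t₂g⁴ eg⁰.
Orbital CFSE = 4(-0.4) + 0(0.6) = -1.6Δₒ = -1.6 × 31760 = -50816 cm⁻¹.
Relative to high-spin t₂g³ eg¹ (0 paired), the low-spin configuration has 1 additional pair, contributing +1 × 24640 = +24640 cm⁻¹.
Overall CFSE = -50816 + 24640 = -26176 cm⁻¹.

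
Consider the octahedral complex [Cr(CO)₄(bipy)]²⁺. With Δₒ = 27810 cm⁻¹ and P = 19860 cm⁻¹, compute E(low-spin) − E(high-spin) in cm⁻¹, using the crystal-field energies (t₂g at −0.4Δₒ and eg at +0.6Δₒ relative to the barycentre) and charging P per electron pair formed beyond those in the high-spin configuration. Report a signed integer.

-7950

Ligand charges: 4×(+0) from CO and 1×(+0) from bipy sum to +0; with overall charge +2, Cr is +2.
Group 6 minus oxidation state +2 gives a d⁴ configuration for Cr²⁺.
In the high-spin limit (t₂g³ eg¹) the orbital term is -0.6Δₒ = -16686 cm⁻¹, with no excess pairing.
For low-spin the configuration is t₂g⁴ eg⁰: orbital energy -1.6 × 27810 = -44496 cm⁻¹, and 1 additional pair relative to high-spin adds 19860 cm⁻¹, giving -24636 cm⁻¹.
E(LS) − E(HS) = -24636 − (-16686) = -7950 cm⁻¹.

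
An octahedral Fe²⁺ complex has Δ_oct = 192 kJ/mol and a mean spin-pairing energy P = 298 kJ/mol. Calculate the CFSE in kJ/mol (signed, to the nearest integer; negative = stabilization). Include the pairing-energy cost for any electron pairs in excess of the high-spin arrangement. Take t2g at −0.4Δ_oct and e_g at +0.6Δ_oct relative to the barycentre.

-77

Group 8 minus oxidation state +2 gives a d⁶ configuration for Fe²⁺.
Here Δ_oct < P (192 < 298), so the high-spin state is favoured.
That gives t2g^4 e_g^2.
Orbital CFSE = -0.4Δ_oct = -0.4 × 192 = -77 kJ/mol.
High-spin has no excess pairs, so no pairing correction applies.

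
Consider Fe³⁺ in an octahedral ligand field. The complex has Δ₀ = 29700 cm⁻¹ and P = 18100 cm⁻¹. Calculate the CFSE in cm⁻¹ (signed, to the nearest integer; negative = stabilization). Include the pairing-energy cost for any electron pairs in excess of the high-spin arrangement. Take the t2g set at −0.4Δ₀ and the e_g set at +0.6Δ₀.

Group 8 minus oxidation state +3 gives a d⁵ configuration for Fe³⁺.
With Δ₀ > P the complex is low-spin.
Configuration: t2g^5 e_g^0.
Orbital CFSE = -2.0Δ₀ = -2.0 × 29700 = -59400 cm⁻¹.
Excess pairs vs high-spin: 2 − 0 = 2; pairing cost = +36200 cm⁻¹.
Net CFSE = -59400 + 36200 = -23200 cm⁻¹.

-23200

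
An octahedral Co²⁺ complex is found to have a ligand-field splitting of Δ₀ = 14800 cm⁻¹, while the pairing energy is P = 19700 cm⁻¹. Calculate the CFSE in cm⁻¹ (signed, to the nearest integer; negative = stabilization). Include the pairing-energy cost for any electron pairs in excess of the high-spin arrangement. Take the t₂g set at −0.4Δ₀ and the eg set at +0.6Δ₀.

-11840

Co is in group 9, so Co²⁺ is d⁷ (9 − 2 = 7).
Since Δ₀ = 14800 cm⁻¹ < P = 19700 cm⁻¹, the complex adopts the high-spin configuration.
Filling d⁷ accordingly: t₂g⁵ eg².
Orbital CFSE = -0.8Δ₀ = -0.8 × 14800 = -11840 cm⁻¹.
High-spin has no excess pairs, so no pairing correction applies.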